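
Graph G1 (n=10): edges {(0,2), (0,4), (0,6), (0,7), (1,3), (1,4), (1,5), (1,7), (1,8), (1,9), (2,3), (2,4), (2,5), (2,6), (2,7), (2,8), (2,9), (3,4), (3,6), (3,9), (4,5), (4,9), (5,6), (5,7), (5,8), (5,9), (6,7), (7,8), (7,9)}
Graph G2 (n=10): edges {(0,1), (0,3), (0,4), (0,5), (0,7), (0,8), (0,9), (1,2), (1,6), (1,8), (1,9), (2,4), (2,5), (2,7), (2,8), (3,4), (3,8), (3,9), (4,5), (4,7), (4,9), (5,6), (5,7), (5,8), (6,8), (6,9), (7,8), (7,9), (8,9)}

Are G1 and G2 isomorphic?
Yes, isomorphic

The graphs are isomorphic.
One valid mapping φ: V(G1) → V(G2): 0→6, 1→4, 2→8, 3→2, 4→5, 5→0, 6→1, 7→9, 8→3, 9→7

Verify φ preserves adjacency — for each edge of G1, its image is an edge of G2:
  (0,2) → (φ(0),φ(2)) = (6,8) ∈ E(G2) ✓
  (0,4) → (φ(0),φ(4)) = (5,6) ∈ E(G2) ✓
  (0,6) → (φ(0),φ(6)) = (1,6) ∈ E(G2) ✓
  (0,7) → (φ(0),φ(7)) = (6,9) ∈ E(G2) ✓
  (1,3) → (φ(1),φ(3)) = (2,4) ∈ E(G2) ✓
  (1,4) → (φ(1),φ(4)) = (4,5) ∈ E(G2) ✓
  (1,5) → (φ(1),φ(5)) = (0,4) ∈ E(G2) ✓
  (1,7) → (φ(1),φ(7)) = (4,9) ∈ E(G2) ✓
  (1,8) → (φ(1),φ(8)) = (3,4) ∈ E(G2) ✓
  (1,9) → (φ(1),φ(9)) = (4,7) ∈ E(G2) ✓
  (2,3) → (φ(2),φ(3)) = (2,8) ∈ E(G2) ✓
  (2,4) → (φ(2),φ(4)) = (5,8) ∈ E(G2) ✓
  (2,5) → (φ(2),φ(5)) = (0,8) ∈ E(G2) ✓
  (2,6) → (φ(2),φ(6)) = (1,8) ∈ E(G2) ✓
  (2,7) → (φ(2),φ(7)) = (8,9) ∈ E(G2) ✓
  (2,8) → (φ(2),φ(8)) = (3,8) ∈ E(G2) ✓
  (2,9) → (φ(2),φ(9)) = (7,8) ∈ E(G2) ✓
  (3,4) → (φ(3),φ(4)) = (2,5) ∈ E(G2) ✓
  (3,6) → (φ(3),φ(6)) = (1,2) ∈ E(G2) ✓
  (3,9) → (φ(3),φ(9)) = (2,7) ∈ E(G2) ✓
  (4,5) → (φ(4),φ(5)) = (0,5) ∈ E(G2) ✓
  (4,9) → (φ(4),φ(9)) = (5,7) ∈ E(G2) ✓
  (5,6) → (φ(5),φ(6)) = (0,1) ∈ E(G2) ✓
  (5,7) → (φ(5),φ(7)) = (0,9) ∈ E(G2) ✓
  (5,8) → (φ(5),φ(8)) = (0,3) ∈ E(G2) ✓
  (5,9) → (φ(5),φ(9)) = (0,7) ∈ E(G2) ✓
  (6,7) → (φ(6),φ(7)) = (1,9) ∈ E(G2) ✓
  (7,8) → (φ(7),φ(8)) = (3,9) ∈ E(G2) ✓
  (7,9) → (φ(7),φ(9)) = (7,9) ∈ E(G2) ✓
All 29 edges of G1 map to edges of G2, and |E(G1)| = |E(G2)| = 29, so φ is a bijection on edges as well as vertices. Hence G1 ≅ G2.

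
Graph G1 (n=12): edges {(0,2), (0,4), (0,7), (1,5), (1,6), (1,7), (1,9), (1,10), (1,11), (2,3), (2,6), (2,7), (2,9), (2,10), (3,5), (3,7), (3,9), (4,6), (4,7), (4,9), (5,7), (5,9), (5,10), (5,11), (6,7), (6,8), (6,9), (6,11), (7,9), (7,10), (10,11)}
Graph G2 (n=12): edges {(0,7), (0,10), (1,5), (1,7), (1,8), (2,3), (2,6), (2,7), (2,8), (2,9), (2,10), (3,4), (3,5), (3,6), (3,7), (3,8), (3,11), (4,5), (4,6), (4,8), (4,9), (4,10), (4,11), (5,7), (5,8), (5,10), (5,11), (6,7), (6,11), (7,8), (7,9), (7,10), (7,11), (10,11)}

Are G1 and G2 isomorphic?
No, not isomorphic

The graphs are NOT isomorphic.

Counting triangles (3-cliques): G1 has 28, G2 has 33.
Triangle count is an isomorphism invariant, so differing triangle counts rule out isomorphism.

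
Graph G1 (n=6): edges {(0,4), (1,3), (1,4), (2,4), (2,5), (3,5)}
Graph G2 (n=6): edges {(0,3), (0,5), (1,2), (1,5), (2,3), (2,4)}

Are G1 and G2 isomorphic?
Yes, isomorphic

The graphs are isomorphic.
One valid mapping φ: V(G1) → V(G2): 0→4, 1→1, 2→3, 3→5, 4→2, 5→0

Verify φ preserves adjacency — for each edge of G1, its image is an edge of G2:
  (0,4) → (φ(0),φ(4)) = (2,4) ∈ E(G2) ✓
  (1,3) → (φ(1),φ(3)) = (1,5) ∈ E(G2) ✓
  (1,4) → (φ(1),φ(4)) = (1,2) ∈ E(G2) ✓
  (2,4) → (φ(2),φ(4)) = (2,3) ∈ E(G2) ✓
  (2,5) → (φ(2),φ(5)) = (0,3) ∈ E(G2) ✓
  (3,5) → (φ(3),φ(5)) = (0,5) ∈ E(G2) ✓
All 6 edges of G1 map to edges of G2, and |E(G1)| = |E(G2)| = 6, so φ is a bijection on edges as well as vertices. Hence G1 ≅ G2.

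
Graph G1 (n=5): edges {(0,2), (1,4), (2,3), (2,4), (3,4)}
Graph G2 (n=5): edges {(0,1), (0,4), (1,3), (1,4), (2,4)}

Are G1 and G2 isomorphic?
Yes, isomorphic

The graphs are isomorphic.
One valid mapping φ: V(G1) → V(G2): 0→2, 1→3, 2→4, 3→0, 4→1

Verify φ preserves adjacency — for each edge of G1, its image is an edge of G2:
  (0,2) → (φ(0),φ(2)) = (2,4) ∈ E(G2) ✓
  (1,4) → (φ(1),φ(4)) = (1,3) ∈ E(G2) ✓
  (2,3) → (φ(2),φ(3)) = (0,4) ∈ E(G2) ✓
  (2,4) → (φ(2),φ(4)) = (1,4) ∈ E(G2) ✓
  (3,4) → (φ(3),φ(4)) = (0,1) ∈ E(G2) ✓
All 5 edges of G1 map to edges of G2, and |E(G1)| = |E(G2)| = 5, so φ is a bijection on edges as well as vertices. Hence G1 ≅ G2.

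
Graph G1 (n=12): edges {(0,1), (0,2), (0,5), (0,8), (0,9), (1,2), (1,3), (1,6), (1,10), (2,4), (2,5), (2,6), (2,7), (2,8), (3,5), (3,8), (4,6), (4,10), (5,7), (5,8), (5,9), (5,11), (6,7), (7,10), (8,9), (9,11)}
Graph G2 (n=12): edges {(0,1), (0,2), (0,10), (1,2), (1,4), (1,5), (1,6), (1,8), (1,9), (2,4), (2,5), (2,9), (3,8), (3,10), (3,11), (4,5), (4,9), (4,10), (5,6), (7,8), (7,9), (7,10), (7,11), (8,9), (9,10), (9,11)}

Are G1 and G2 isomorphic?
Yes, isomorphic

The graphs are isomorphic.
One valid mapping φ: V(G1) → V(G2): 0→4, 1→10, 2→9, 3→0, 4→11, 5→1, 6→7, 7→8, 8→2, 9→5, 10→3, 11→6

Verify φ preserves adjacency — for each edge of G1, its image is an edge of G2:
  (0,1) → (φ(0),φ(1)) = (4,10) ∈ E(G2) ✓
  (0,2) → (φ(0),φ(2)) = (4,9) ∈ E(G2) ✓
  (0,5) → (φ(0),φ(5)) = (1,4) ∈ E(G2) ✓
  (0,8) → (φ(0),φ(8)) = (2,4) ∈ E(G2) ✓
  (0,9) → (φ(0),φ(9)) = (4,5) ∈ E(G2) ✓
  (1,2) → (φ(1),φ(2)) = (9,10) ∈ E(G2) ✓
  (1,3) → (φ(1),φ(3)) = (0,10) ∈ E(G2) ✓
  (1,6) → (φ(1),φ(6)) = (7,10) ∈ E(G2) ✓
  (1,10) → (φ(1),φ(10)) = (3,10) ∈ E(G2) ✓
  (2,4) → (φ(2),φ(4)) = (9,11) ∈ E(G2) ✓
  (2,5) → (φ(2),φ(5)) = (1,9) ∈ E(G2) ✓
  (2,6) → (φ(2),φ(6)) = (7,9) ∈ E(G2) ✓
  (2,7) → (φ(2),φ(7)) = (8,9) ∈ E(G2) ✓
  (2,8) → (φ(2),φ(8)) = (2,9) ∈ E(G2) ✓
  (3,5) → (φ(3),φ(5)) = (0,1) ∈ E(G2) ✓
  (3,8) → (φ(3),φ(8)) = (0,2) ∈ E(G2) ✓
  (4,6) → (φ(4),φ(6)) = (7,11) ∈ E(G2) ✓
  (4,10) → (φ(4),φ(10)) = (3,11) ∈ E(G2) ✓
  (5,7) → (φ(5),φ(7)) = (1,8) ∈ E(G2) ✓
  (5,8) → (φ(5),φ(8)) = (1,2) ∈ E(G2) ✓
  (5,9) → (φ(5),φ(9)) = (1,5) ∈ E(G2) ✓
  (5,11) → (φ(5),φ(11)) = (1,6) ∈ E(G2) ✓
  (6,7) → (φ(6),φ(7)) = (7,8) ∈ E(G2) ✓
  (7,10) → (φ(7),φ(10)) = (3,8) ∈ E(G2) ✓
  (8,9) → (φ(8),φ(9)) = (2,5) ∈ E(G2) ✓
  (9,11) → (φ(9),φ(11)) = (5,6) ∈ E(G2) ✓
All 26 edges of G1 map to edges of G2, and |E(G1)| = |E(G2)| = 26, so φ is a bijection on edges as well as vertices. Hence G1 ≅ G2.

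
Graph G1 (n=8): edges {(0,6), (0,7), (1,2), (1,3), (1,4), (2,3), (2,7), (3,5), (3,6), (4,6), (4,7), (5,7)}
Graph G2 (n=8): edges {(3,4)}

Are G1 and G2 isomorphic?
No, not isomorphic

The graphs are NOT isomorphic.

Connected components of G1: 1 component(s) with vertex sets [[0, 1, 2, 3, 4, 5, 6, 7]], sizes [8].
Connected components of G2: 7 component(s) with vertex sets [[0], [1], [2], [5], [6], [7], [3, 4]], sizes [1, 1, 1, 1, 1, 1, 2].
The number of connected components (and the multiset of component sizes) is an isomorphism invariant — an isomorphism maps each component of G1 bijectively onto a component of G2. Since G1 has 1 component(s) and G2 has 7, they cannot be isomorphic.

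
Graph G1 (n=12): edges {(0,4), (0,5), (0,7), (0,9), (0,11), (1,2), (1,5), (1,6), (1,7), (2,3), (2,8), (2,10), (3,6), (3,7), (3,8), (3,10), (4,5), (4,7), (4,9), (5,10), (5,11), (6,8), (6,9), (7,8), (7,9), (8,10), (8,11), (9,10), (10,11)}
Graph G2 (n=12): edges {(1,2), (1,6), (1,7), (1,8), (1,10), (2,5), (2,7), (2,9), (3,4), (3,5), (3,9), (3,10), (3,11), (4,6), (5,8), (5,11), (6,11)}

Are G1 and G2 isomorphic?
No, not isomorphic

The graphs are NOT isomorphic.

Connected components of G1: 1 component(s) with vertex sets [[0, 1, 2, 3, 4, 5, 6, 7, 8, 9, 10, 11]], sizes [12].
Connected components of G2: 2 component(s) with vertex sets [[0], [1, 2, 3, 4, 5, 6, 7, 8, 9, 10, 11]], sizes [1, 11].
The number of connected components (and the multiset of component sizes) is an isomorphism invariant — an isomorphism maps each component of G1 bijectively onto a component of G2. Since G1 has 1 component(s) and G2 has 2, they cannot be isomorphic.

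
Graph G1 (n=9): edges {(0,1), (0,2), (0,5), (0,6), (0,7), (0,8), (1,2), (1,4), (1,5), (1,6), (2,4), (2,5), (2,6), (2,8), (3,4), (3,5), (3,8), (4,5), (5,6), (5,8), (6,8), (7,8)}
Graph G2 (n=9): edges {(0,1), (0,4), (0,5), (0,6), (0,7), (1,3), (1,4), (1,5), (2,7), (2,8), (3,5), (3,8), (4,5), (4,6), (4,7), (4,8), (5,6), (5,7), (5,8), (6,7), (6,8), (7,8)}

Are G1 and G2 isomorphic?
Yes, isomorphic

The graphs are isomorphic.
One valid mapping φ: V(G1) → V(G2): 0→7, 1→0, 2→4, 3→3, 4→1, 5→5, 6→6, 7→2, 8→8

Verify φ preserves adjacency — for each edge of G1, its image is an edge of G2:
  (0,1) → (φ(0),φ(1)) = (0,7) ∈ E(G2) ✓
  (0,2) → (φ(0),φ(2)) = (4,7) ∈ E(G2) ✓
  (0,5) → (φ(0),φ(5)) = (5,7) ∈ E(G2) ✓
  (0,6) → (φ(0),φ(6)) = (6,7) ∈ E(G2) ✓
  (0,7) → (φ(0),φ(7)) = (2,7) ∈ E(G2) ✓
  (0,8) → (φ(0),φ(8)) = (7,8) ∈ E(G2) ✓
  (1,2) → (φ(1),φ(2)) = (0,4) ∈ E(G2) ✓
  (1,4) → (φ(1),φ(4)) = (0,1) ∈ E(G2) ✓
  (1,5) → (φ(1),φ(5)) = (0,5) ∈ E(G2) ✓
  (1,6) → (φ(1),φ(6)) = (0,6) ∈ E(G2) ✓
  (2,4) → (φ(2),φ(4)) = (1,4) ∈ E(G2) ✓
  (2,5) → (φ(2),φ(5)) = (4,5) ∈ E(G2) ✓
  (2,6) → (φ(2),φ(6)) = (4,6) ∈ E(G2) ✓
  (2,8) → (φ(2),φ(8)) = (4,8) ∈ E(G2) ✓
  (3,4) → (φ(3),φ(4)) = (1,3) ∈ E(G2) ✓
  (3,5) → (φ(3),φ(5)) = (3,5) ∈ E(G2) ✓
  (3,8) → (φ(3),φ(8)) = (3,8) ∈ E(G2) ✓
  (4,5) → (φ(4),φ(5)) = (1,5) ∈ E(G2) ✓
  (5,6) → (φ(5),φ(6)) = (5,6) ∈ E(G2) ✓
  (5,8) → (φ(5),φ(8)) = (5,8) ∈ E(G2) ✓
  (6,8) → (φ(6),φ(8)) = (6,8) ∈ E(G2) ✓
  (7,8) → (φ(7),φ(8)) = (2,8) ∈ E(G2) ✓
All 22 edges of G1 map to edges of G2, and |E(G1)| = |E(G2)| = 22, so φ is a bijection on edges as well as vertices. Hence G1 ≅ G2.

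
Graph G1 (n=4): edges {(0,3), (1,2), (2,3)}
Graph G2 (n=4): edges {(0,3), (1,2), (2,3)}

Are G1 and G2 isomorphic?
Yes, isomorphic

The graphs are isomorphic.
One valid mapping φ: V(G1) → V(G2): 0→1, 1→0, 2→3, 3→2

Verify φ preserves adjacency — for each edge of G1, its image is an edge of G2:
  (0,3) → (φ(0),φ(3)) = (1,2) ∈ E(G2) ✓
  (1,2) → (φ(1),φ(2)) = (0,3) ∈ E(G2) ✓
  (2,3) → (φ(2),φ(3)) = (2,3) ∈ E(G2) ✓
All 3 edges of G1 map to edges of G2, and |E(G1)| = |E(G2)| = 3, so φ is a bijection on edges as well as vertices. Hence G1 ≅ G2.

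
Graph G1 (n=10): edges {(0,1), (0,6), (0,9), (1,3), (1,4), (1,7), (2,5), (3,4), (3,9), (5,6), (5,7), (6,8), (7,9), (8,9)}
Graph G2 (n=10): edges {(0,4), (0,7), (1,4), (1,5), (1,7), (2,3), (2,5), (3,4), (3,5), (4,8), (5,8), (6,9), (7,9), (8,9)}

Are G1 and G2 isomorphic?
Yes, isomorphic

The graphs are isomorphic.
One valid mapping φ: V(G1) → V(G2): 0→1, 1→5, 2→6, 3→3, 4→2, 5→9, 6→7, 7→8, 8→0, 9→4

Verify φ preserves adjacency — for each edge of G1, its image is an edge of G2:
  (0,1) → (φ(0),φ(1)) = (1,5) ∈ E(G2) ✓
  (0,6) → (φ(0),φ(6)) = (1,7) ∈ E(G2) ✓
  (0,9) → (φ(0),φ(9)) = (1,4) ∈ E(G2) ✓
  (1,3) → (φ(1),φ(3)) = (3,5) ∈ E(G2) ✓
  (1,4) → (φ(1),φ(4)) = (2,5) ∈ E(G2) ✓
  (1,7) → (φ(1),φ(7)) = (5,8) ∈ E(G2) ✓
  (2,5) → (φ(2),φ(5)) = (6,9) ∈ E(G2) ✓
  (3,4) → (φ(3),φ(4)) = (2,3) ∈ E(G2) ✓
  (3,9) → (φ(3),φ(9)) = (3,4) ∈ E(G2) ✓
  (5,6) → (φ(5),φ(6)) = (7,9) ∈ E(G2) ✓
  (5,7) → (φ(5),φ(7)) = (8,9) ∈ E(G2) ✓
  (6,8) → (φ(6),φ(8)) = (0,7) ∈ E(G2) ✓
  (7,9) → (φ(7),φ(9)) = (4,8) ∈ E(G2) ✓
  (8,9) → (φ(8),φ(9)) = (0,4) ∈ E(G2) ✓
All 14 edges of G1 map to edges of G2, and |E(G1)| = |E(G2)| = 14, so φ is a bijection on edges as well as vertices. Hence G1 ≅ G2.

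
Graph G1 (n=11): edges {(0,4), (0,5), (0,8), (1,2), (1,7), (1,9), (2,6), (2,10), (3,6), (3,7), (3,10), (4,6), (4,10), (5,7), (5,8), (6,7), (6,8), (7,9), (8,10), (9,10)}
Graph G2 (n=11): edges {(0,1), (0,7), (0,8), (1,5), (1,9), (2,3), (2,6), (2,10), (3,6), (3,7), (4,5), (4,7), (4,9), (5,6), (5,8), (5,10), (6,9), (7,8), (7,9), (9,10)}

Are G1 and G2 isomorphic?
Yes, isomorphic

The graphs are isomorphic.
One valid mapping φ: V(G1) → V(G2): 0→2, 1→0, 2→1, 3→4, 4→10, 5→3, 6→9, 7→7, 8→6, 9→8, 10→5

Verify φ preserves adjacency — for each edge of G1, its image is an edge of G2:
  (0,4) → (φ(0),φ(4)) = (2,10) ∈ E(G2) ✓
  (0,5) → (φ(0),φ(5)) = (2,3) ∈ E(G2) ✓
  (0,8) → (φ(0),φ(8)) = (2,6) ∈ E(G2) ✓
  (1,2) → (φ(1),φ(2)) = (0,1) ∈ E(G2) ✓
  (1,7) → (φ(1),φ(7)) = (0,7) ∈ E(G2) ✓
  (1,9) → (φ(1),φ(9)) = (0,8) ∈ E(G2) ✓
  (2,6) → (φ(2),φ(6)) = (1,9) ∈ E(G2) ✓
  (2,10) → (φ(2),φ(10)) = (1,5) ∈ E(G2) ✓
  (3,6) → (φ(3),φ(6)) = (4,9) ∈ E(G2) ✓
  (3,7) → (φ(3),φ(7)) = (4,7) ∈ E(G2) ✓
  (3,10) → (φ(3),φ(10)) = (4,5) ∈ E(G2) ✓
  (4,6) → (φ(4),φ(6)) = (9,10) ∈ E(G2) ✓
  (4,10) → (φ(4),φ(10)) = (5,10) ∈ E(G2) ✓
  (5,7) → (φ(5),φ(7)) = (3,7) ∈ E(G2) ✓
  (5,8) → (φ(5),φ(8)) = (3,6) ∈ E(G2) ✓
  (6,7) → (φ(6),φ(7)) = (7,9) ∈ E(G2) ✓
  (6,8) → (φ(6),φ(8)) = (6,9) ∈ E(G2) ✓
  (7,9) → (φ(7),φ(9)) = (7,8) ∈ E(G2) ✓
  (8,10) → (φ(8),φ(10)) = (5,6) ∈ E(G2) ✓
  (9,10) → (φ(9),φ(10)) = (5,8) ∈ E(G2) ✓
All 20 edges of G1 map to edges of G2, and |E(G1)| = |E(G2)| = 20, so φ is a bijection on edges as well as vertices. Hence G1 ≅ G2.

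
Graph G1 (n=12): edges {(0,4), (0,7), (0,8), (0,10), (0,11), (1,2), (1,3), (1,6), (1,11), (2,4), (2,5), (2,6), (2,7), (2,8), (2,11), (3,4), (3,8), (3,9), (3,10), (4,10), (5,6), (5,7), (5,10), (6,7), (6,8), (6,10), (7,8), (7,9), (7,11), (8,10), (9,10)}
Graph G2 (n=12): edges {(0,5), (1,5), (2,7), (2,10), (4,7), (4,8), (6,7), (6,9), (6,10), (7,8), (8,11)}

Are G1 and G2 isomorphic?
No, not isomorphic

The graphs are NOT isomorphic.

Connected components of G1: 1 component(s) with vertex sets [[0, 1, 2, 3, 4, 5, 6, 7, 8, 9, 10, 11]], sizes [12].
Connected components of G2: 3 component(s) with vertex sets [[3], [0, 1, 5], [2, 4, 6, 7, 8, 9, 10, 11]], sizes [1, 3, 8].
The number of connected components (and the multiset of component sizes) is an isomorphism invariant — an isomorphism maps each component of G1 bijectively onto a component of G2. Since G1 has 1 component(s) and G2 has 3, they cannot be isomorphic.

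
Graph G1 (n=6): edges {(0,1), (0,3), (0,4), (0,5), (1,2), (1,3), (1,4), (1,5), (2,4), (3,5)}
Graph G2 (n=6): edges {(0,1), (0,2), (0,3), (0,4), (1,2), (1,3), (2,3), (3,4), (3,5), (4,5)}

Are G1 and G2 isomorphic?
Yes, isomorphic

The graphs are isomorphic.
One valid mapping φ: V(G1) → V(G2): 0→0, 1→3, 2→5, 3→1, 4→4, 5→2

Verify φ preserves adjacency — for each edge of G1, its image is an edge of G2:
  (0,1) → (φ(0),φ(1)) = (0,3) ∈ E(G2) ✓
  (0,3) → (φ(0),φ(3)) = (0,1) ∈ E(G2) ✓
  (0,4) → (φ(0),φ(4)) = (0,4) ∈ E(G2) ✓
  (0,5) → (φ(0),φ(5)) = (0,2) ∈ E(G2) ✓
  (1,2) → (φ(1),φ(2)) = (3,5) ∈ E(G2) ✓
  (1,3) → (φ(1),φ(3)) = (1,3) ∈ E(G2) ✓
  (1,4) → (φ(1),φ(4)) = (3,4) ∈ E(G2) ✓
  (1,5) → (φ(1),φ(5)) = (2,3) ∈ E(G2) ✓
  (2,4) → (φ(2),φ(4)) = (4,5) ∈ E(G2) ✓
  (3,5) → (φ(3),φ(5)) = (1,2) ∈ E(G2) ✓
All 10 edges of G1 map to edges of G2, and |E(G1)| = |E(G2)| = 10, so φ is a bijection on edges as well as vertices. Hence G1 ≅ G2.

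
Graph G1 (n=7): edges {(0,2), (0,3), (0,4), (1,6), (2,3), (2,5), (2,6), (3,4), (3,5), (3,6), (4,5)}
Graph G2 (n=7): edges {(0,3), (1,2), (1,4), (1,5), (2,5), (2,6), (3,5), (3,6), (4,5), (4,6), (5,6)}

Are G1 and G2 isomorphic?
Yes, isomorphic

The graphs are isomorphic.
One valid mapping φ: V(G1) → V(G2): 0→2, 1→0, 2→6, 3→5, 4→1, 5→4, 6→3

Verify φ preserves adjacency — for each edge of G1, its image is an edge of G2:
  (0,2) → (φ(0),φ(2)) = (2,6) ∈ E(G2) ✓
  (0,3) → (φ(0),φ(3)) = (2,5) ∈ E(G2) ✓
  (0,4) → (φ(0),φ(4)) = (1,2) ∈ E(G2) ✓
  (1,6) → (φ(1),φ(6)) = (0,3) ∈ E(G2) ✓
  (2,3) → (φ(2),φ(3)) = (5,6) ∈ E(G2) ✓
  (2,5) → (φ(2),φ(5)) = (4,6) ∈ E(G2) ✓
  (2,6) → (φ(2),φ(6)) = (3,6) ∈ E(G2) ✓
  (3,4) → (φ(3),φ(4)) = (1,5) ∈ E(G2) ✓
  (3,5) → (φ(3),φ(5)) = (4,5) ∈ E(G2) ✓
  (3,6) → (φ(3),φ(6)) = (3,5) ∈ E(G2) ✓
  (4,5) → (φ(4),φ(5)) = (1,4) ∈ E(G2) ✓
All 11 edges of G1 map to edges of G2, and |E(G1)| = |E(G2)| = 11, so φ is a bijection on edges as well as vertices. Hence G1 ≅ G2.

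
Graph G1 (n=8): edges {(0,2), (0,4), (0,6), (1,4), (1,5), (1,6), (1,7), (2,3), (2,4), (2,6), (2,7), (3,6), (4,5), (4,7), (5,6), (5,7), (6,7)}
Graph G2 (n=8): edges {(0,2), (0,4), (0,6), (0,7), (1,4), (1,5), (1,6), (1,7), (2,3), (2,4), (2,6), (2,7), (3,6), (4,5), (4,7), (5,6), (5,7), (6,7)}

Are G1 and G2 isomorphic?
No, not isomorphic

The graphs are NOT isomorphic.

Counting edges: G1 has 17 edge(s); G2 has 18 edge(s).
Edge count is an isomorphism invariant (a bijection on vertices induces a bijection on edges), so differing edge counts rule out isomorphism.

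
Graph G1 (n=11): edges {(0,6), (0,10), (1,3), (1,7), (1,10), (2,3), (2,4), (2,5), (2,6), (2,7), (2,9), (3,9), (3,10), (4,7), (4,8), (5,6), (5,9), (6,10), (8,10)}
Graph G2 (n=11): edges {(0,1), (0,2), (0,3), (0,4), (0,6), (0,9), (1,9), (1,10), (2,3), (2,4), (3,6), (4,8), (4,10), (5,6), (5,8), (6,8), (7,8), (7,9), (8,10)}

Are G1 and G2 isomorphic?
Yes, isomorphic

The graphs are isomorphic.
One valid mapping φ: V(G1) → V(G2): 0→5, 1→10, 2→0, 3→4, 4→9, 5→3, 6→6, 7→1, 8→7, 9→2, 10→8

Verify φ preserves adjacency — for each edge of G1, its image is an edge of G2:
  (0,6) → (φ(0),φ(6)) = (5,6) ∈ E(G2) ✓
  (0,10) → (φ(0),φ(10)) = (5,8) ∈ E(G2) ✓
  (1,3) → (φ(1),φ(3)) = (4,10) ∈ E(G2) ✓
  (1,7) → (φ(1),φ(7)) = (1,10) ∈ E(G2) ✓
  (1,10) → (φ(1),φ(10)) = (8,10) ∈ E(G2) ✓
  (2,3) → (φ(2),φ(3)) = (0,4) ∈ E(G2) ✓
  (2,4) → (φ(2),φ(4)) = (0,9) ∈ E(G2) ✓
  (2,5) → (φ(2),φ(5)) = (0,3) ∈ E(G2) ✓
  (2,6) → (φ(2),φ(6)) = (0,6) ∈ E(G2) ✓
  (2,7) → (φ(2),φ(7)) = (0,1) ∈ E(G2) ✓
  (2,9) → (φ(2),φ(9)) = (0,2) ∈ E(G2) ✓
  (3,9) → (φ(3),φ(9)) = (2,4) ∈ E(G2) ✓
  (3,10) → (φ(3),φ(10)) = (4,8) ∈ E(G2) ✓
  (4,7) → (φ(4),φ(7)) = (1,9) ∈ E(G2) ✓
  (4,8) → (φ(4),φ(8)) = (7,9) ∈ E(G2) ✓
  (5,6) → (φ(5),φ(6)) = (3,6) ∈ E(G2) ✓
  (5,9) → (φ(5),φ(9)) = (2,3) ∈ E(G2) ✓
  (6,10) → (φ(6),φ(10)) = (6,8) ∈ E(G2) ✓
  (8,10) → (φ(8),φ(10)) = (7,8) ∈ E(G2) ✓
All 19 edges of G1 map to edges of G2, and |E(G1)| = |E(G2)| = 19, so φ is a bijection on edges as well as vertices. Hence G1 ≅ G2.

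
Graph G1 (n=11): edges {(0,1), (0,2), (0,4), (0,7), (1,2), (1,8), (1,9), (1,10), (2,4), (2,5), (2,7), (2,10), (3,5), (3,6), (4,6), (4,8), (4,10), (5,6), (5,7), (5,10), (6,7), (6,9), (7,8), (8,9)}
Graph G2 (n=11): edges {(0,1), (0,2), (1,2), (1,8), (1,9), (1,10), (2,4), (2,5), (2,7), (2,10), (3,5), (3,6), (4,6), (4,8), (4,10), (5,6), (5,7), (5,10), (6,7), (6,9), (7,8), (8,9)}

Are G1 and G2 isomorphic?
No, not isomorphic

The graphs are NOT isomorphic.

Counting edges: G1 has 24 edge(s); G2 has 22 edge(s).
Edge count is an isomorphism invariant (a bijection on vertices induces a bijection on edges), so differing edge counts rule out isomorphism.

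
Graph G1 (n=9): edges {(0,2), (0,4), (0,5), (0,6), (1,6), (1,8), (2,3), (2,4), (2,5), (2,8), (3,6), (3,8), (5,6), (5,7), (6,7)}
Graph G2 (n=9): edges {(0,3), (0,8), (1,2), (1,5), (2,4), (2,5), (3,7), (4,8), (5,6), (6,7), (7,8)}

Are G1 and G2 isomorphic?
No, not isomorphic

The graphs are NOT isomorphic.

Degrees in G1: deg(0)=4, deg(1)=2, deg(2)=5, deg(3)=3, deg(4)=2, deg(5)=4, deg(6)=5, deg(7)=2, deg(8)=3.
Sorted degree sequence of G1: [5, 5, 4, 4, 3, 3, 2, 2, 2].
Degrees in G2: deg(0)=2, deg(1)=2, deg(2)=3, deg(3)=2, deg(4)=2, deg(5)=3, deg(6)=2, deg(7)=3, deg(8)=3.
Sorted degree sequence of G2: [3, 3, 3, 3, 2, 2, 2, 2, 2].
The (sorted) degree sequence is an isomorphism invariant, so since G1 and G2 have different degree sequences they cannot be isomorphic.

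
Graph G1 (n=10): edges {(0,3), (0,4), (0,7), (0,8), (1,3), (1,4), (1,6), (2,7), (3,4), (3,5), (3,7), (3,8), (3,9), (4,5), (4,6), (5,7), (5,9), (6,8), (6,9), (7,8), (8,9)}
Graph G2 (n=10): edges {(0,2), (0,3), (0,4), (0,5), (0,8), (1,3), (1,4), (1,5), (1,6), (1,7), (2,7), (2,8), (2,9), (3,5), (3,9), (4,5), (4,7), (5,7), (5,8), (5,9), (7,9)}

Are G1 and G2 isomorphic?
Yes, isomorphic

The graphs are isomorphic.
One valid mapping φ: V(G1) → V(G2): 0→4, 1→8, 2→6, 3→5, 4→0, 5→3, 6→2, 7→1, 8→7, 9→9

Verify φ preserves adjacency — for each edge of G1, its image is an edge of G2:
  (0,3) → (φ(0),φ(3)) = (4,5) ∈ E(G2) ✓
  (0,4) → (φ(0),φ(4)) = (0,4) ∈ E(G2) ✓
  (0,7) → (φ(0),φ(7)) = (1,4) ∈ E(G2) ✓
  (0,8) → (φ(0),φ(8)) = (4,7) ∈ E(G2) ✓
  (1,3) → (φ(1),φ(3)) = (5,8) ∈ E(G2) ✓
  (1,4) → (φ(1),φ(4)) = (0,8) ∈ E(G2) ✓
  (1,6) → (φ(1),φ(6)) = (2,8) ∈ E(G2) ✓
  (2,7) → (φ(2),φ(7)) = (1,6) ∈ E(G2) ✓
  (3,4) → (φ(3),φ(4)) = (0,5) ∈ E(G2) ✓
  (3,5) → (φ(3),φ(5)) = (3,5) ∈ E(G2) ✓
  (3,7) → (φ(3),φ(7)) = (1,5) ∈ E(G2) ✓
  (3,8) → (φ(3),φ(8)) = (5,7) ∈ E(G2) ✓
  (3,9) → (φ(3),φ(9)) = (5,9) ∈ E(G2) ✓
  (4,5) → (φ(4),φ(5)) = (0,3) ∈ E(G2) ✓
  (4,6) → (φ(4),φ(6)) = (0,2) ∈ E(G2) ✓
  (5,7) → (φ(5),φ(7)) = (1,3) ∈ E(G2) ✓
  (5,9) → (φ(5),φ(9)) = (3,9) ∈ E(G2) ✓
  (6,8) → (φ(6),φ(8)) = (2,7) ∈ E(G2) ✓
  (6,9) → (φ(6),φ(9)) = (2,9) ∈ E(G2) ✓
  (7,8) → (φ(7),φ(8)) = (1,7) ∈ E(G2) ✓
  (8,9) → (φ(8),φ(9)) = (7,9) ∈ E(G2) ✓
All 21 edges of G1 map to edges of G2, and |E(G1)| = |E(G2)| = 21, so φ is a bijection on edges as well as vertices. Hence G1 ≅ G2.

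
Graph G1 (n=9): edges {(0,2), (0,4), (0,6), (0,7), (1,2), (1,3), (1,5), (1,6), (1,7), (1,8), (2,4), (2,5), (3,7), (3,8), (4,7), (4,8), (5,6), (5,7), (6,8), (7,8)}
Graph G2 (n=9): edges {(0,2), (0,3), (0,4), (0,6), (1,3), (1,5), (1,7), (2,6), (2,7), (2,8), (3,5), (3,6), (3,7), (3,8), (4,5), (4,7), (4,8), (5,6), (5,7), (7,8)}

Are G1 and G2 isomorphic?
Yes, isomorphic

The graphs are isomorphic.
One valid mapping φ: V(G1) → V(G2): 0→0, 1→7, 2→2, 3→1, 4→6, 5→8, 6→4, 7→3, 8→5

Verify φ preserves adjacency — for each edge of G1, its image is an edge of G2:
  (0,2) → (φ(0),φ(2)) = (0,2) ∈ E(G2) ✓
  (0,4) → (φ(0),φ(4)) = (0,6) ∈ E(G2) ✓
  (0,6) → (φ(0),φ(6)) = (0,4) ∈ E(G2) ✓
  (0,7) → (φ(0),φ(7)) = (0,3) ∈ E(G2) ✓
  (1,2) → (φ(1),φ(2)) = (2,7) ∈ E(G2) ✓
  (1,3) → (φ(1),φ(3)) = (1,7) ∈ E(G2) ✓
  (1,5) → (φ(1),φ(5)) = (7,8) ∈ E(G2) ✓
  (1,6) → (φ(1),φ(6)) = (4,7) ∈ E(G2) ✓
  (1,7) → (φ(1),φ(7)) = (3,7) ∈ E(G2) ✓
  (1,8) → (φ(1),φ(8)) = (5,7) ∈ E(G2) ✓
  (2,4) → (φ(2),φ(4)) = (2,6) ∈ E(G2) ✓
  (2,5) → (φ(2),φ(5)) = (2,8) ∈ E(G2) ✓
  (3,7) → (φ(3),φ(7)) = (1,3) ∈ E(G2) ✓
  (3,8) → (φ(3),φ(8)) = (1,5) ∈ E(G2) ✓
  (4,7) → (φ(4),φ(7)) = (3,6) ∈ E(G2) ✓
  (4,8) → (φ(4),φ(8)) = (5,6) ∈ E(G2) ✓
  (5,6) → (φ(5),φ(6)) = (4,8) ∈ E(G2) ✓
  (5,7) → (φ(5),φ(7)) = (3,8) ∈ E(G2) ✓
  (6,8) → (φ(6),φ(8)) = (4,5) ∈ E(G2) ✓
  (7,8) → (φ(7),φ(8)) = (3,5) ∈ E(G2) ✓
All 20 edges of G1 map to edges of G2, and |E(G1)| = |E(G2)| = 20, so φ is a bijection on edges as well as vertices. Hence G1 ≅ G2.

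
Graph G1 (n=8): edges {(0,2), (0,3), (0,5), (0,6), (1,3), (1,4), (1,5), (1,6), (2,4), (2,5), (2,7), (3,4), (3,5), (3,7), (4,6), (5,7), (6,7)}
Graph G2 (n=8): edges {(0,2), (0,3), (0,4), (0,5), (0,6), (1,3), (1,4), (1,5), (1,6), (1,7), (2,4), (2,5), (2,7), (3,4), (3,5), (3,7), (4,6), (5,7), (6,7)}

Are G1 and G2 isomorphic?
No, not isomorphic

The graphs are NOT isomorphic.

Counting edges: G1 has 17 edge(s); G2 has 19 edge(s).
Edge count is an isomorphism invariant (a bijection on vertices induces a bijection on edges), so differing edge counts rule out isomorphism.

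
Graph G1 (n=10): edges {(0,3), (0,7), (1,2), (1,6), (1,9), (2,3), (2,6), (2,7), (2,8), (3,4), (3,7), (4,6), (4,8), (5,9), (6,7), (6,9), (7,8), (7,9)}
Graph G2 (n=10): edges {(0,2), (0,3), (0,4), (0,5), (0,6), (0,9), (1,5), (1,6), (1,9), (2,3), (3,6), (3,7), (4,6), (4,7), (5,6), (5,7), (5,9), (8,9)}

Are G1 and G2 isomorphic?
Yes, isomorphic

The graphs are isomorphic.
One valid mapping φ: V(G1) → V(G2): 0→2, 1→1, 2→6, 3→3, 4→7, 5→8, 6→5, 7→0, 8→4, 9→9

Verify φ preserves adjacency — for each edge of G1, its image is an edge of G2:
  (0,3) → (φ(0),φ(3)) = (2,3) ∈ E(G2) ✓
  (0,7) → (φ(0),φ(7)) = (0,2) ∈ E(G2) ✓
  (1,2) → (φ(1),φ(2)) = (1,6) ∈ E(G2) ✓
  (1,6) → (φ(1),φ(6)) = (1,5) ∈ E(G2) ✓
  (1,9) → (φ(1),φ(9)) = (1,9) ∈ E(G2) ✓
  (2,3) → (φ(2),φ(3)) = (3,6) ∈ E(G2) ✓
  (2,6) → (φ(2),φ(6)) = (5,6) ∈ E(G2) ✓
  (2,7) → (φ(2),φ(7)) = (0,6) ∈ E(G2) ✓
  (2,8) → (φ(2),φ(8)) = (4,6) ∈ E(G2) ✓
  (3,4) → (φ(3),φ(4)) = (3,7) ∈ E(G2) ✓
  (3,7) → (φ(3),φ(7)) = (0,3) ∈ E(G2) ✓
  (4,6) → (φ(4),φ(6)) = (5,7) ∈ E(G2) ✓
  (4,8) → (φ(4),φ(8)) = (4,7) ∈ E(G2) ✓
  (5,9) → (φ(5),φ(9)) = (8,9) ∈ E(G2) ✓
  (6,7) → (φ(6),φ(7)) = (0,5) ∈ E(G2) ✓
  (6,9) → (φ(6),φ(9)) = (5,9) ∈ E(G2) ✓
  (7,8) → (φ(7),φ(8)) = (0,4) ∈ E(G2) ✓
  (7,9) → (φ(7),φ(9)) = (0,9) ∈ E(G2) ✓
All 18 edges of G1 map to edges of G2, and |E(G1)| = |E(G2)| = 18, so φ is a bijection on edges as well as vertices. Hence G1 ≅ G2.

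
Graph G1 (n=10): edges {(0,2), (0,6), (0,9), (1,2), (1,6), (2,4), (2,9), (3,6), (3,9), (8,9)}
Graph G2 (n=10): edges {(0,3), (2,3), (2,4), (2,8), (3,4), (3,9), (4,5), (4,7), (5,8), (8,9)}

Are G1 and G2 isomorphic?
Yes, isomorphic

The graphs are isomorphic.
One valid mapping φ: V(G1) → V(G2): 0→2, 1→9, 2→3, 3→5, 4→0, 5→6, 6→8, 7→1, 8→7, 9→4

Verify φ preserves adjacency — for each edge of G1, its image is an edge of G2:
  (0,2) → (φ(0),φ(2)) = (2,3) ∈ E(G2) ✓
  (0,6) → (φ(0),φ(6)) = (2,8) ∈ E(G2) ✓
  (0,9) → (φ(0),φ(9)) = (2,4) ∈ E(G2) ✓
  (1,2) → (φ(1),φ(2)) = (3,9) ∈ E(G2) ✓
  (1,6) → (φ(1),φ(6)) = (8,9) ∈ E(G2) ✓
  (2,4) → (φ(2),φ(4)) = (0,3) ∈ E(G2) ✓
  (2,9) → (φ(2),φ(9)) = (3,4) ∈ E(G2) ✓
  (3,6) → (φ(3),φ(6)) = (5,8) ∈ E(G2) ✓
  (3,9) → (φ(3),φ(9)) = (4,5) ∈ E(G2) ✓
  (8,9) → (φ(8),φ(9)) = (4,7) ∈ E(G2) ✓
All 10 edges of G1 map to edges of G2, and |E(G1)| = |E(G2)| = 10, so φ is a bijection on edges as well as vertices. Hence G1 ≅ G2.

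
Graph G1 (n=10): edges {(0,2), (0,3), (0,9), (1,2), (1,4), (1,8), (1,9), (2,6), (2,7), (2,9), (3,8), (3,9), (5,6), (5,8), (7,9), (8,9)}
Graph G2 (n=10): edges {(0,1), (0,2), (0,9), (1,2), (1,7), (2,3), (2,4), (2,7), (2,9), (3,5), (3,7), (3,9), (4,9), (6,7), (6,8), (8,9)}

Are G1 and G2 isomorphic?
Yes, isomorphic

The graphs are isomorphic.
One valid mapping φ: V(G1) → V(G2): 0→0, 1→3, 2→9, 3→1, 4→5, 5→6, 6→8, 7→4, 8→7, 9→2

Verify φ preserves adjacency — for each edge of G1, its image is an edge of G2:
  (0,2) → (φ(0),φ(2)) = (0,9) ∈ E(G2) ✓
  (0,3) → (φ(0),φ(3)) = (0,1) ∈ E(G2) ✓
  (0,9) → (φ(0),φ(9)) = (0,2) ∈ E(G2) ✓
  (1,2) → (φ(1),φ(2)) = (3,9) ∈ E(G2) ✓
  (1,4) → (φ(1),φ(4)) = (3,5) ∈ E(G2) ✓
  (1,8) → (φ(1),φ(8)) = (3,7) ∈ E(G2) ✓
  (1,9) → (φ(1),φ(9)) = (2,3) ∈ E(G2) ✓
  (2,6) → (φ(2),φ(6)) = (8,9) ∈ E(G2) ✓
  (2,7) → (φ(2),φ(7)) = (4,9) ∈ E(G2) ✓
  (2,9) → (φ(2),φ(9)) = (2,9) ∈ E(G2) ✓
  (3,8) → (φ(3),φ(8)) = (1,7) ∈ E(G2) ✓
  (3,9) → (φ(3),φ(9)) = (1,2) ∈ E(G2) ✓
  (5,6) → (φ(5),φ(6)) = (6,8) ∈ E(G2) ✓
  (5,8) → (φ(5),φ(8)) = (6,7) ∈ E(G2) ✓
  (7,9) → (φ(7),φ(9)) = (2,4) ∈ E(G2) ✓
  (8,9) → (φ(8),φ(9)) = (2,7) ∈ E(G2) ✓
All 16 edges of G1 map to edges of G2, and |E(G1)| = |E(G2)| = 16, so φ is a bijection on edges as well as vertices. Hence G1 ≅ G2.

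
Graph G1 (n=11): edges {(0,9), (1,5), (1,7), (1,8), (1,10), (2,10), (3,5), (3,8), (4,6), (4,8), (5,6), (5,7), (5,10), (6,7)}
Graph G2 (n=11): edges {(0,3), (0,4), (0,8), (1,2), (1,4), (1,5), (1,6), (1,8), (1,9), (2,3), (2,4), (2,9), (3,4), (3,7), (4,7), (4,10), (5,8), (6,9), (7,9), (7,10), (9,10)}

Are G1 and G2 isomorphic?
No, not isomorphic

The graphs are NOT isomorphic.

Degrees in G1: deg(0)=1, deg(1)=4, deg(2)=1, deg(3)=2, deg(4)=2, deg(5)=5, deg(6)=3, deg(7)=3, deg(8)=3, deg(9)=1, deg(10)=3.
Sorted degree sequence of G1: [5, 4, 3, 3, 3, 3, 2, 2, 1, 1, 1].
Degrees in G2: deg(0)=3, deg(1)=6, deg(2)=4, deg(3)=4, deg(4)=6, deg(5)=2, deg(6)=2, deg(7)=4, deg(8)=3, deg(9)=5, deg(10)=3.
Sorted degree sequence of G2: [6, 6, 5, 4, 4, 4, 3, 3, 3, 2, 2].
The (sorted) degree sequence is an isomorphism invariant, so since G1 and G2 have different degree sequences they cannot be isomorphic.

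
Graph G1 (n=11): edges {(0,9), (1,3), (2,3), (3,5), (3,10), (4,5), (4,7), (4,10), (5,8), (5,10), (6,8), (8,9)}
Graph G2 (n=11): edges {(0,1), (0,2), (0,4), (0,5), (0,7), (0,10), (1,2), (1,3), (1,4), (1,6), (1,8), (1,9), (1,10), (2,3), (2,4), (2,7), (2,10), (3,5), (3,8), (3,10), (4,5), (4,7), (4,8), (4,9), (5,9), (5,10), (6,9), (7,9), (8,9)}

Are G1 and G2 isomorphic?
No, not isomorphic

The graphs are NOT isomorphic.

Degrees in G1: deg(0)=1, deg(1)=1, deg(2)=1, deg(3)=4, deg(4)=3, deg(5)=4, deg(6)=1, deg(7)=1, deg(8)=3, deg(9)=2, deg(10)=3.
Sorted degree sequence of G1: [4, 4, 3, 3, 3, 2, 1, 1, 1, 1, 1].
Degrees in G2: deg(0)=6, deg(1)=8, deg(2)=6, deg(3)=5, deg(4)=7, deg(5)=5, deg(6)=2, deg(7)=4, deg(8)=4, deg(9)=6, deg(10)=5.
Sorted degree sequence of G2: [8, 7, 6, 6, 6, 5, 5, 5, 4, 4, 2].
The (sorted) degree sequence is an isomorphism invariant, so since G1 and G2 have different degree sequences they cannot be isomorphic.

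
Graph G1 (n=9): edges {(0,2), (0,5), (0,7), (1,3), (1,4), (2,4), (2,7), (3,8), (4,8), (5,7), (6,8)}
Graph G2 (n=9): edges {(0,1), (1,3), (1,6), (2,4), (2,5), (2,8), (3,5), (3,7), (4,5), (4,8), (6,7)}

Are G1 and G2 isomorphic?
Yes, isomorphic

The graphs are isomorphic.
One valid mapping φ: V(G1) → V(G2): 0→4, 1→7, 2→5, 3→6, 4→3, 5→8, 6→0, 7→2, 8→1

Verify φ preserves adjacency — for each edge of G1, its image is an edge of G2:
  (0,2) → (φ(0),φ(2)) = (4,5) ∈ E(G2) ✓
  (0,5) → (φ(0),φ(5)) = (4,8) ∈ E(G2) ✓
  (0,7) → (φ(0),φ(7)) = (2,4) ∈ E(G2) ✓
  (1,3) → (φ(1),φ(3)) = (6,7) ∈ E(G2) ✓
  (1,4) → (φ(1),φ(4)) = (3,7) ∈ E(G2) ✓
  (2,4) → (φ(2),φ(4)) = (3,5) ∈ E(G2) ✓
  (2,7) → (φ(2),φ(7)) = (2,5) ∈ E(G2) ✓
  (3,8) → (φ(3),φ(8)) = (1,6) ∈ E(G2) ✓
  (4,8) → (φ(4),φ(8)) = (1,3) ∈ E(G2) ✓
  (5,7) → (φ(5),φ(7)) = (2,8) ∈ E(G2) ✓
  (6,8) → (φ(6),φ(8)) = (0,1) ∈ E(G2) ✓
All 11 edges of G1 map to edges of G2, and |E(G1)| = |E(G2)| = 11, so φ is a bijection on edges as well as vertices. Hence G1 ≅ G2.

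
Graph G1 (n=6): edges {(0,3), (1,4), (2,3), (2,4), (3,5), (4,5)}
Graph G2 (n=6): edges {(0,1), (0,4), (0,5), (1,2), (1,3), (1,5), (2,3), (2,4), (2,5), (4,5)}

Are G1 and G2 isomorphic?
No, not isomorphic

The graphs are NOT isomorphic.

Degrees in G1: deg(0)=1, deg(1)=1, deg(2)=2, deg(3)=3, deg(4)=3, deg(5)=2.
Sorted degree sequence of G1: [3, 3, 2, 2, 1, 1].
Degrees in G2: deg(0)=3, deg(1)=4, deg(2)=4, deg(3)=2, deg(4)=3, deg(5)=4.
Sorted degree sequence of G2: [4, 4, 4, 3, 3, 2].
The (sorted) degree sequence is an isomorphism invariant, so since G1 and G2 have different degree sequences they cannot be isomorphic.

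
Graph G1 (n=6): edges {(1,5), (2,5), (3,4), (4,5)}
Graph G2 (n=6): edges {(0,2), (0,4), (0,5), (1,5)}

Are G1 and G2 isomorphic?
Yes, isomorphic

The graphs are isomorphic.
One valid mapping φ: V(G1) → V(G2): 0→3, 1→2, 2→4, 3→1, 4→5, 5→0

Verify φ preserves adjacency — for each edge of G1, its image is an edge of G2:
  (1,5) → (φ(1),φ(5)) = (0,2) ∈ E(G2) ✓
  (2,5) → (φ(2),φ(5)) = (0,4) ∈ E(G2) ✓
  (3,4) → (φ(3),φ(4)) = (1,5) ∈ E(G2) ✓
  (4,5) → (φ(4),φ(5)) = (0,5) ∈ E(G2) ✓
All 4 edges of G1 map to edges of G2, and |E(G1)| = |E(G2)| = 4, so φ is a bijection on edges as well as vertices. Hence G1 ≅ G2.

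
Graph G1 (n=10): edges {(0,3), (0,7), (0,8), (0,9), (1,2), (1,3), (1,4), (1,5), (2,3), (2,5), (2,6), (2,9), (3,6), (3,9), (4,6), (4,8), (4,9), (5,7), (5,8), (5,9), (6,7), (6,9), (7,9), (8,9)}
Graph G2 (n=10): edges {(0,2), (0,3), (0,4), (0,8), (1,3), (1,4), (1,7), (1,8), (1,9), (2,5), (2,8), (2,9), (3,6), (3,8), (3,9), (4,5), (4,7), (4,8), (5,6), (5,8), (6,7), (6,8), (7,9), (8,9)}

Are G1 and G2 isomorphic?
Yes, isomorphic

The graphs are isomorphic.
One valid mapping φ: V(G1) → V(G2): 0→2, 1→7, 2→1, 3→9, 4→6, 5→4, 6→3, 7→0, 8→5, 9→8

Verify φ preserves adjacency — for each edge of G1, its image is an edge of G2:
  (0,3) → (φ(0),φ(3)) = (2,9) ∈ E(G2) ✓
  (0,7) → (φ(0),φ(7)) = (0,2) ∈ E(G2) ✓
  (0,8) → (φ(0),φ(8)) = (2,5) ∈ E(G2) ✓
  (0,9) → (φ(0),φ(9)) = (2,8) ∈ E(G2) ✓
  (1,2) → (φ(1),φ(2)) = (1,7) ∈ E(G2) ✓
  (1,3) → (φ(1),φ(3)) = (7,9) ∈ E(G2) ✓
  (1,4) → (φ(1),φ(4)) = (6,7) ∈ E(G2) ✓
  (1,5) → (φ(1),φ(5)) = (4,7) ∈ E(G2) ✓
  (2,3) → (φ(2),φ(3)) = (1,9) ∈ E(G2) ✓
  (2,5) → (φ(2),φ(5)) = (1,4) ∈ E(G2) ✓
  (2,6) → (φ(2),φ(6)) = (1,3) ∈ E(G2) ✓
  (2,9) → (φ(2),φ(9)) = (1,8) ∈ E(G2) ✓
  (3,6) → (φ(3),φ(6)) = (3,9) ∈ E(G2) ✓
  (3,9) → (φ(3),φ(9)) = (8,9) ∈ E(G2) ✓
  (4,6) → (φ(4),φ(6)) = (3,6) ∈ E(G2) ✓
  (4,8) → (φ(4),φ(8)) = (5,6) ∈ E(G2) ✓
  (4,9) → (φ(4),φ(9)) = (6,8) ∈ E(G2) ✓
  (5,7) → (φ(5),φ(7)) = (0,4) ∈ E(G2) ✓
  (5,8) → (φ(5),φ(8)) = (4,5) ∈ E(G2) ✓
  (5,9) → (φ(5),φ(9)) = (4,8) ∈ E(G2) ✓
  (6,7) → (φ(6),φ(7)) = (0,3) ∈ E(G2) ✓
  (6,9) → (φ(6),φ(9)) = (3,8) ∈ E(G2) ✓
  (7,9) → (φ(7),φ(9)) = (0,8) ∈ E(G2) ✓
  (8,9) → (φ(8),φ(9)) = (5,8) ∈ E(G2) ✓
All 24 edges of G1 map to edges of G2, and |E(G1)| = |E(G2)| = 24, so φ is a bijection on edges as well as vertices. Hence G1 ≅ G2.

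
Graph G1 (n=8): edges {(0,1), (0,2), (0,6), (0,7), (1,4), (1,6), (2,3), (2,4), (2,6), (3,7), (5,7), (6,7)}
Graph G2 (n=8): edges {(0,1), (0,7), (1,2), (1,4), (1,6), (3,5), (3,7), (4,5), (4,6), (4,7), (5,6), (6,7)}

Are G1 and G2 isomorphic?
Yes, isomorphic

The graphs are isomorphic.
One valid mapping φ: V(G1) → V(G2): 0→6, 1→5, 2→7, 3→0, 4→3, 5→2, 6→4, 7→1

Verify φ preserves adjacency — for each edge of G1, its image is an edge of G2:
  (0,1) → (φ(0),φ(1)) = (5,6) ∈ E(G2) ✓
  (0,2) → (φ(0),φ(2)) = (6,7) ∈ E(G2) ✓
  (0,6) → (φ(0),φ(6)) = (4,6) ∈ E(G2) ✓
  (0,7) → (φ(0),φ(7)) = (1,6) ∈ E(G2) ✓
  (1,4) → (φ(1),φ(4)) = (3,5) ∈ E(G2) ✓
  (1,6) → (φ(1),φ(6)) = (4,5) ∈ E(G2) ✓
  (2,3) → (φ(2),φ(3)) = (0,7) ∈ E(G2) ✓
  (2,4) → (φ(2),φ(4)) = (3,7) ∈ E(G2) ✓
  (2,6) → (φ(2),φ(6)) = (4,7) ∈ E(G2) ✓
  (3,7) → (φ(3),φ(7)) = (0,1) ∈ E(G2) ✓
  (5,7) → (φ(5),φ(7)) = (1,2) ∈ E(G2) ✓
  (6,7) → (φ(6),φ(7)) = (1,4) ∈ E(G2) ✓
All 12 edges of G1 map to edges of G2, and |E(G1)| = |E(G2)| = 12, so φ is a bijection on edges as well as vertices. Hence G1 ≅ G2.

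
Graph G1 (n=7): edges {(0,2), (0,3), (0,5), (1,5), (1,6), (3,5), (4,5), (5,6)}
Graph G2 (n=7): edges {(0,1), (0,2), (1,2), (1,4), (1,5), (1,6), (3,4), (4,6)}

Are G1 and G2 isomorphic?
Yes, isomorphic

The graphs are isomorphic.
One valid mapping φ: V(G1) → V(G2): 0→4, 1→2, 2→3, 3→6, 4→5, 5→1, 6→0

Verify φ preserves adjacency — for each edge of G1, its image is an edge of G2:
  (0,2) → (φ(0),φ(2)) = (3,4) ∈ E(G2) ✓
  (0,3) → (φ(0),φ(3)) = (4,6) ∈ E(G2) ✓
  (0,5) → (φ(0),φ(5)) = (1,4) ∈ E(G2) ✓
  (1,5) → (φ(1),φ(5)) = (1,2) ∈ E(G2) ✓
  (1,6) → (φ(1),φ(6)) = (0,2) ∈ E(G2) ✓
  (3,5) → (φ(3),φ(5)) = (1,6) ∈ E(G2) ✓
  (4,5) → (φ(4),φ(5)) = (1,5) ∈ E(G2) ✓
  (5,6) → (φ(5),φ(6)) = (0,1) ∈ E(G2) ✓
All 8 edges of G1 map to edges of G2, and |E(G1)| = |E(G2)| = 8, so φ is a bijection on edges as well as vertices. Hence G1 ≅ G2.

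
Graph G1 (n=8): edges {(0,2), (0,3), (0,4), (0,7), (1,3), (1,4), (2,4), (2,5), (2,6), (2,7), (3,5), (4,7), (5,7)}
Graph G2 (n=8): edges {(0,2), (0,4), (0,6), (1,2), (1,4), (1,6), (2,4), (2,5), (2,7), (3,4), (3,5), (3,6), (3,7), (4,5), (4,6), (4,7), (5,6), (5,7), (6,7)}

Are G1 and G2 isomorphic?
No, not isomorphic

The graphs are NOT isomorphic.

Degrees in G1: deg(0)=4, deg(1)=2, deg(2)=5, deg(3)=3, deg(4)=4, deg(5)=3, deg(6)=1, deg(7)=4.
Sorted degree sequence of G1: [5, 4, 4, 4, 3, 3, 2, 1].
Degrees in G2: deg(0)=3, deg(1)=3, deg(2)=5, deg(3)=4, deg(4)=7, deg(5)=5, deg(6)=6, deg(7)=5.
Sorted degree sequence of G2: [7, 6, 5, 5, 5, 4, 3, 3].
The (sorted) degree sequence is an isomorphism invariant, so since G1 and G2 have different degree sequences they cannot be isomorphic.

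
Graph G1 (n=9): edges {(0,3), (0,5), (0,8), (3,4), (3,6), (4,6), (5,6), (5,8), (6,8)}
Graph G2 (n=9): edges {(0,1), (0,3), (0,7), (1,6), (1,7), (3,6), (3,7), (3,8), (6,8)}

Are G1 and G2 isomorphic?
Yes, isomorphic

The graphs are isomorphic.
One valid mapping φ: V(G1) → V(G2): 0→1, 1→5, 2→2, 3→6, 4→8, 5→7, 6→3, 7→4, 8→0

Verify φ preserves adjacency — for each edge of G1, its image is an edge of G2:
  (0,3) → (φ(0),φ(3)) = (1,6) ∈ E(G2) ✓
  (0,5) → (φ(0),φ(5)) = (1,7) ∈ E(G2) ✓
  (0,8) → (φ(0),φ(8)) = (0,1) ∈ E(G2) ✓
  (3,4) → (φ(3),φ(4)) = (6,8) ∈ E(G2) ✓
  (3,6) → (φ(3),φ(6)) = (3,6) ∈ E(G2) ✓
  (4,6) → (φ(4),φ(6)) = (3,8) ∈ E(G2) ✓
  (5,6) → (φ(5),φ(6)) = (3,7) ∈ E(G2) ✓
  (5,8) → (φ(5),φ(8)) = (0,7) ∈ E(G2) ✓
  (6,8) → (φ(6),φ(8)) = (0,3) ∈ E(G2) ✓
All 9 edges of G1 map to edges of G2, and |E(G1)| = |E(G2)| = 9, so φ is a bijection on edges as well as vertices. Hence G1 ≅ G2.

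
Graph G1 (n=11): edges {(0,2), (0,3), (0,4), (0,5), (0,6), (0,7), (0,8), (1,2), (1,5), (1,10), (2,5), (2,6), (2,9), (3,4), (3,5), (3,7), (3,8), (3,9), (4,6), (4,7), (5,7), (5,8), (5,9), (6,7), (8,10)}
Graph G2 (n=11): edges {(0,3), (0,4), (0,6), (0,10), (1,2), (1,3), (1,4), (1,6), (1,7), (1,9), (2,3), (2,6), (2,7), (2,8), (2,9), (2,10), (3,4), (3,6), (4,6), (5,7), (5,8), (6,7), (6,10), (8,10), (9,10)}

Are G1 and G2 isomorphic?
Yes, isomorphic

The graphs are isomorphic.
One valid mapping φ: V(G1) → V(G2): 0→6, 1→8, 2→10, 3→1, 4→4, 5→2, 6→0, 7→3, 8→7, 9→9, 10→5

Verify φ preserves adjacency — for each edge of G1, its image is an edge of G2:
  (0,2) → (φ(0),φ(2)) = (6,10) ∈ E(G2) ✓
  (0,3) → (φ(0),φ(3)) = (1,6) ∈ E(G2) ✓
  (0,4) → (φ(0),φ(4)) = (4,6) ∈ E(G2) ✓
  (0,5) → (φ(0),φ(5)) = (2,6) ∈ E(G2) ✓
  (0,6) → (φ(0),φ(6)) = (0,6) ∈ E(G2) ✓
  (0,7) → (φ(0),φ(7)) = (3,6) ∈ E(G2) ✓
  (0,8) → (φ(0),φ(8)) = (6,7) ∈ E(G2) ✓
  (1,2) → (φ(1),φ(2)) = (8,10) ∈ E(G2) ✓
  (1,5) → (φ(1),φ(5)) = (2,8) ∈ E(G2) ✓
  (1,10) → (φ(1),φ(10)) = (5,8) ∈ E(G2) ✓
  (2,5) → (φ(2),φ(5)) = (2,10) ∈ E(G2) ✓
  (2,6) → (φ(2),φ(6)) = (0,10) ∈ E(G2) ✓
  (2,9) → (φ(2),φ(9)) = (9,10) ∈ E(G2) ✓
  (3,4) → (φ(3),φ(4)) = (1,4) ∈ E(G2) ✓
  (3,5) → (φ(3),φ(5)) = (1,2) ∈ E(G2) ✓
  (3,7) → (φ(3),φ(7)) = (1,3) ∈ E(G2) ✓
  (3,8) → (φ(3),φ(8)) = (1,7) ∈ E(G2) ✓
  (3,9) → (φ(3),φ(9)) = (1,9) ∈ E(G2) ✓
  (4,6) → (φ(4),φ(6)) = (0,4) ∈ E(G2) ✓
  (4,7) → (φ(4),φ(7)) = (3,4) ∈ E(G2) ✓
  (5,7) → (φ(5),φ(7)) = (2,3) ∈ E(G2) ✓
  (5,8) → (φ(5),φ(8)) = (2,7) ∈ E(G2) ✓
  (5,9) → (φ(5),φ(9)) = (2,9) ∈ E(G2) ✓
  (6,7) → (φ(6),φ(7)) = (0,3) ∈ E(G2) ✓
  (8,10) → (φ(8),φ(10)) = (5,7) ∈ E(G2) ✓
All 25 edges of G1 map to edges of G2, and |E(G1)| = |E(G2)| = 25, so φ is a bijection on edges as well as vertices. Hence G1 ≅ G2.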